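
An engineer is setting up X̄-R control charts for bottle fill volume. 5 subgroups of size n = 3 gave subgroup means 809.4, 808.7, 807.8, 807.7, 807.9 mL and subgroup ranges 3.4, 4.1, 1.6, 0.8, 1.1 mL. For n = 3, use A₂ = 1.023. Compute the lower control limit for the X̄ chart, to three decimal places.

806.049

X̄̄ = (809.4 + 808.7 + 807.8 + 807.7 + 807.9) / 5 = 4041.5000 / 5 = 808.3000
R̄ = (3.4 + 4.1 + 1.6 + 0.8 + 1.1) / 5 = 11.0000 / 5 = 2.2000
LCL = X̄̄ − A₂·R̄ = 808.3000 − 1.023 × 2.2000 = 806.0494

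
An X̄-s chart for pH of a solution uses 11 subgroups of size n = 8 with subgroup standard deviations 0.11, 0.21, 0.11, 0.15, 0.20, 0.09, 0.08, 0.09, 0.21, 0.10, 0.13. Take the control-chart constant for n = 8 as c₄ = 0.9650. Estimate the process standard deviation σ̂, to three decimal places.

0.139

s̄ = (0.11 + 0.21 + 0.11 + 0.15 + 0.20 + 0.09 + 0.08 + 0.09 + 0.21 + 0.10 + 0.13) / 11 = 0.1345
σ̂ = s̄ / c₄ = 0.1345 / 0.9650 = 0.1394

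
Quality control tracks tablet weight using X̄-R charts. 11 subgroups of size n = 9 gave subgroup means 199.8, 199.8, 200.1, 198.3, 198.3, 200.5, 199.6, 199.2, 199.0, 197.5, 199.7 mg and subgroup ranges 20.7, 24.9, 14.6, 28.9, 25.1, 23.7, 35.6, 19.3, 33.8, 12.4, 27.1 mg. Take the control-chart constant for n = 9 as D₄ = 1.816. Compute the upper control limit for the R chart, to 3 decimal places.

43.931

R̄ = (20.7 + 24.9 + 14.6 + 28.9 + 25.1 + 23.7 + 35.6 + 19.3 + 33.8 + 12.4 + 27.1) / 11 = 266.1000 / 11 = 24.1909
UCL_R = D₄·R̄ = 1.816 × 24.1909 = 43.9307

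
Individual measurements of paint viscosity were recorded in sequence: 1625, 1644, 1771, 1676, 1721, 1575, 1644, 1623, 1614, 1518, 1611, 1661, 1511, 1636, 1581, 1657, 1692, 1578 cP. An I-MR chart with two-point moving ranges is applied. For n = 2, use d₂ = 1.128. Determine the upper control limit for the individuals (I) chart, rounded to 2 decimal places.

1837.18

X̄ = (1625 + 1644 + 1771 + 1676 + 1721 + 1575 + 1644 + 1623 + 1614 + 1518 + 1611 + 1661 + 1511 + 1636 + 1581 + 1657 + 1692 + 1578) / 18 = 1629.8889
Moving ranges: 19, 127, 95, 45, 146, 69, 21, 9, 96, 93, 50, 150, 125, 55, 76, 35, 114; M̄R̄ = 1325.0000 / 17 = 77.9412
UCL = X̄ + 3·M̄R̄/d₂ = 1629.8889 + 3 × 77.9412 / 1.128 = 1837.1793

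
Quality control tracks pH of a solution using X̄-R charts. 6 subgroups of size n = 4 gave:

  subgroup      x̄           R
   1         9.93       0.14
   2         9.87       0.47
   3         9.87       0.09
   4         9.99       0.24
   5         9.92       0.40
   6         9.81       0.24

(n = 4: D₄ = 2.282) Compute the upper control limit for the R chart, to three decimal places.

R̄ = (0.14 + 0.47 + 0.09 + 0.24 + 0.40 + 0.24) / 6 = 1.5800 / 6 = 0.2633
UCL_R = D₄·R̄ = 2.282 × 0.2633 = 0.6009

0.601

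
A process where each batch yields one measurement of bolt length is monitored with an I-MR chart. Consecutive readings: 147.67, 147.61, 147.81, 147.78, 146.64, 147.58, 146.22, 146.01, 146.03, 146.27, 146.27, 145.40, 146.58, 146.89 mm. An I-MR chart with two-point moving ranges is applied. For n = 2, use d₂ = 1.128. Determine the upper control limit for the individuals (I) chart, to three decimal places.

148.111

X̄ = (147.67 + 147.61 + 147.81 + 147.78 + 146.64 + 147.58 + 146.22 + 146.01 + 146.03 + 146.27 + 146.27 + 145.40 + 146.58 + 146.89) / 14 = 146.7686
Moving ranges: 0.06, 0.20, 0.03, 1.14, 0.94, 1.36, 0.21, 0.02, 0.24, 0.00, 0.87, 1.18, 0.31; M̄R̄ = 6.5600 / 13 = 0.5046
UCL = X̄ + 3·M̄R̄/d₂ = 146.7686 + 3 × 0.5046 / 1.128 = 148.1106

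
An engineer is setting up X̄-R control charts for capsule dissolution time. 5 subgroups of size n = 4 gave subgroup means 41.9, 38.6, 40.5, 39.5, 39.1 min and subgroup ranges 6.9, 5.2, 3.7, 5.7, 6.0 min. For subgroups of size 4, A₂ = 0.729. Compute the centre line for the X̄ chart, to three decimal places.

X̄̄ = (41.9 + 38.6 + 40.5 + 39.5 + 39.1) / 5 = 199.6000 / 5 = 39.9200
CL = X̄̄ = 39.9200

39.920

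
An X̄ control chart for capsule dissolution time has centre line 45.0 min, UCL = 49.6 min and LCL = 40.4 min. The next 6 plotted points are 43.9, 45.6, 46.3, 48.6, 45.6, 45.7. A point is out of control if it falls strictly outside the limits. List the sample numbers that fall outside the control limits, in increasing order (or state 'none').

none

All 6 points lie within [40.4, 49.6].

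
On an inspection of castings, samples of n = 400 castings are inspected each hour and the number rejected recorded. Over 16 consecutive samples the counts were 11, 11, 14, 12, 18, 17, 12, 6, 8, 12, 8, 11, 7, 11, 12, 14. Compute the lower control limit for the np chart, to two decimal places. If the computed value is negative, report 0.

1.47

p̄ = Σdᵢ / (k·n) = 184 / (16 × 400) = 0.02875
LCL = np̄ − 3·√(np̄(1−p̄)) = 11.5000 − 3 × 3.3421 = 1.4738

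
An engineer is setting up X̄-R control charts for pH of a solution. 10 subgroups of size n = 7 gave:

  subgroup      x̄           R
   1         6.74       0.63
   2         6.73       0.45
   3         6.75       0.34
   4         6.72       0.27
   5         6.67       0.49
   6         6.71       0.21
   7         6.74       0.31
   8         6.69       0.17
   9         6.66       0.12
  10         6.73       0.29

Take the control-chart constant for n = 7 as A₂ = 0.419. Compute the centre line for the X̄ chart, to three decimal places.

X̄̄ = (6.74 + 6.73 + 6.75 + 6.72 + 6.67 + 6.71 + 6.74 + 6.69 + 6.66 + 6.73) / 10 = 67.1400 / 10 = 6.7140
CL = X̄̄ = 6.7140

6.714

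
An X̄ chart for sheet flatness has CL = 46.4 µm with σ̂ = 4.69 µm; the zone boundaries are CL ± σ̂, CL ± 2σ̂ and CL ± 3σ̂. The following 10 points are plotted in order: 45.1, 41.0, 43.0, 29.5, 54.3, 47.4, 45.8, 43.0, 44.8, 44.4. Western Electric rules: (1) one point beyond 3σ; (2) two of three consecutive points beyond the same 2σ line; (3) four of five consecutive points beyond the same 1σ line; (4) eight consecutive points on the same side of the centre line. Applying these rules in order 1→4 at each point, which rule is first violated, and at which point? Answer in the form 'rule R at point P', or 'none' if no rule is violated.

Zone of each point (C = within 1σ̂, B = 1σ̂–2σ̂, A = 2σ̂–3σ̂, * = beyond 3σ̂; sign = side of CL): 1:-C, 2:-B, 3:-C, 4:-*, 5:+B, 6:+C, 7:-C, 8:-C, 9:-C, 10:-C
Rule 1 (one point beyond the 3σ limits) is satisfied at point 4.

rule 1 at point 4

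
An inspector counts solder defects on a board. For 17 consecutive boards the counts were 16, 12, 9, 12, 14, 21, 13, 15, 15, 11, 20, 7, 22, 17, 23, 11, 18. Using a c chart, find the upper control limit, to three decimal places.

c̄ = (16 + 12 + 9 + 12 + 14 + 21 + 13 + 15 + 15 + 11 + 20 + 7 + 22 + 17 + 23 + 11 + 18) / 17 = 256 / 17 = 15.0588
UCL = c̄ + 3√c̄ = 15.0588 + 3 × √15.0588 = 15.0588 + 3 × 3.8806 = 26.7005

26.701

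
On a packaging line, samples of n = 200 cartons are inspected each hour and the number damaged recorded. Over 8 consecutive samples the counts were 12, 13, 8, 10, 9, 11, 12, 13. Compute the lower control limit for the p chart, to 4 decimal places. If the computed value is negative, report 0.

p̄ = Σdᵢ / (k·n) = 88 / (8 × 200) = 0.05500
LCL = p̄ − 3·√(p̄(1−p̄)/n) = 0.05500 − 3 × 0.01612 = 0.00664

0.0066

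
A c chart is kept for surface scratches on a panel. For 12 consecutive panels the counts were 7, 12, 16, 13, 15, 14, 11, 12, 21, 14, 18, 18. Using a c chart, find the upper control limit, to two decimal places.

25.57

c̄ = (7 + 12 + 16 + 13 + 15 + 14 + 11 + 12 + 21 + 14 + 18 + 18) / 12 = 171 / 12 = 14.2500
UCL = c̄ + 3√c̄ = 14.2500 + 3 × √14.2500 = 14.2500 + 3 × 3.7749 = 25.5748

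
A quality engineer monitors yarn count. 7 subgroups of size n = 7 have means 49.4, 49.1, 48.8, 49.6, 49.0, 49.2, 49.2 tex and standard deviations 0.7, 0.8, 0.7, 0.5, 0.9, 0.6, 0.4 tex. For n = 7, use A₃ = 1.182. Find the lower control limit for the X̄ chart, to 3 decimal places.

48.409

X̄̄ = (49.4 + 49.1 + 48.8 + 49.6 + 49.0 + 49.2 + 49.2) / 7 = 49.1857
s̄ = (0.7 + 0.8 + 0.7 + 0.5 + 0.9 + 0.6 + 0.4) / 7 = 0.6571
LCL = X̄̄ − A₃·s̄ = 49.1857 − 1.182 × 0.6571 = 48.4090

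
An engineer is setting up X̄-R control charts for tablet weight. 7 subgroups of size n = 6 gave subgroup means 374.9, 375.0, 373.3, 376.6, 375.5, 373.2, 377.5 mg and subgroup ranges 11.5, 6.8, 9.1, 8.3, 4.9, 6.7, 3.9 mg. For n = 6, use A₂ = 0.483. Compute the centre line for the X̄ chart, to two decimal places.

X̄̄ = (374.9 + 375.0 + 373.3 + 376.6 + 375.5 + 373.2 + 377.5) / 7 = 2626.0000 / 7 = 375.1429
CL = X̄̄ = 375.1429

375.14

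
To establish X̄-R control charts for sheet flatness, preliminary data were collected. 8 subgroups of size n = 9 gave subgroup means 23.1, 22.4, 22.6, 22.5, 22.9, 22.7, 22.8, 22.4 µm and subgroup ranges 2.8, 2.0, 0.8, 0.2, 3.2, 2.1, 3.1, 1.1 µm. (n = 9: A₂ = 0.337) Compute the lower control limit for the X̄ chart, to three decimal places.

22.030

X̄̄ = (23.1 + 22.4 + 22.6 + 22.5 + 22.9 + 22.7 + 22.8 + 22.4) / 8 = 181.4000 / 8 = 22.6750
R̄ = (2.8 + 2.0 + 0.8 + 0.2 + 3.2 + 2.1 + 3.1 + 1.1) / 8 = 15.3000 / 8 = 1.9125
LCL = X̄̄ − A₂·R̄ = 22.6750 − 0.337 × 1.9125 = 22.0305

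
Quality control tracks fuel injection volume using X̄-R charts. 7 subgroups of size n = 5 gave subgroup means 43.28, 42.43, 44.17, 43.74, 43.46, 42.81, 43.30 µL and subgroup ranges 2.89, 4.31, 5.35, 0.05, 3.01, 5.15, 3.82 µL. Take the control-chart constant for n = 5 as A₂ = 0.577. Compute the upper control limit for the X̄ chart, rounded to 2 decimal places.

X̄̄ = (43.28 + 42.43 + 44.17 + 43.74 + 43.46 + 42.81 + 43.30) / 7 = 303.1900 / 7 = 43.3129
R̄ = (2.89 + 4.31 + 5.35 + 0.05 + 3.01 + 5.15 + 3.82) / 7 = 24.5800 / 7 = 3.5114
UCL = X̄̄ + A₂·R̄ = 43.3129 + 0.577 × 3.5114 = 45.3390

45.34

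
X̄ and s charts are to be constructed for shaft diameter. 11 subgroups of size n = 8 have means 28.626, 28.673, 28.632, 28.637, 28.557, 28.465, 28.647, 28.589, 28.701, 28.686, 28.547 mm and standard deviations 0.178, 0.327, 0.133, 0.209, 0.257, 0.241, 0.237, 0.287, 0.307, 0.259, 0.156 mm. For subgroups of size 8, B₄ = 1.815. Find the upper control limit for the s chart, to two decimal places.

0.43

s̄ = (0.178 + 0.327 + 0.133 + 0.209 + 0.257 + 0.241 + 0.237 + 0.287 + 0.307 + 0.259 + 0.156) / 11 = 0.2355
UCL_s = B₄·s̄ = 1.815 × 0.2355 = 0.4275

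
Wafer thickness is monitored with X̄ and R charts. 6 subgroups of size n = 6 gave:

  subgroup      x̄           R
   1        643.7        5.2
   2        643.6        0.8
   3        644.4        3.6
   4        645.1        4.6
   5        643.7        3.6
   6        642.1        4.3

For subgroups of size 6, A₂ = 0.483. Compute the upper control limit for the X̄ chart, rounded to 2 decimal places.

X̄̄ = (643.7 + 643.6 + 644.4 + 645.1 + 643.7 + 642.1) / 6 = 3862.6000 / 6 = 643.7667
R̄ = (5.2 + 0.8 + 3.6 + 4.6 + 3.6 + 4.3) / 6 = 22.1000 / 6 = 3.6833
UCL = X̄̄ + A₂·R̄ = 643.7667 + 0.483 × 3.6833 = 645.5457

645.55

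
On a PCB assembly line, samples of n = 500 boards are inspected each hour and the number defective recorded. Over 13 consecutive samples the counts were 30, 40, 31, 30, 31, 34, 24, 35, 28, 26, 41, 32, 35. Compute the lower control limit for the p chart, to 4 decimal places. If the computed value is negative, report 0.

p̄ = Σdᵢ / (k·n) = 417 / (13 × 500) = 0.06415
LCL = p̄ − 3·√(p̄(1−p̄)/n) = 0.06415 − 3 × 0.01096 = 0.03128

0.0313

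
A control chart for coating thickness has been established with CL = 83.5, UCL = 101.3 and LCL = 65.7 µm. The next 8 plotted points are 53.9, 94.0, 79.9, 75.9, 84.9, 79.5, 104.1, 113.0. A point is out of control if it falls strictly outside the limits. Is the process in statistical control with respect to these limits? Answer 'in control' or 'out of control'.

Compare each point to [65.7, 101.3]: sample 1 = 53.9 < LCL; sample 7 = 104.1 > UCL; sample 8 = 113.0 > UCL.

out of control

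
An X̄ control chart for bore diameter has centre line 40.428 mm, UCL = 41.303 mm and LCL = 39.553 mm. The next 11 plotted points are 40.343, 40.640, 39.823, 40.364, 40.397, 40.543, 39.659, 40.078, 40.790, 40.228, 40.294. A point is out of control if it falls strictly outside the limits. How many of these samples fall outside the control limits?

0

All 11 points lie within [39.553, 41.303].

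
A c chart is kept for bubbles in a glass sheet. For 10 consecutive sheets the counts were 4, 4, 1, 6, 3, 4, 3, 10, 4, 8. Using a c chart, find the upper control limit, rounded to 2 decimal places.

c̄ = (4 + 4 + 1 + 6 + 3 + 4 + 3 + 10 + 4 + 8) / 10 = 47 / 10 = 4.7000
UCL = c̄ + 3√c̄ = 4.7000 + 3 × √4.7000 = 4.7000 + 3 × 2.1679 = 11.2038

11.20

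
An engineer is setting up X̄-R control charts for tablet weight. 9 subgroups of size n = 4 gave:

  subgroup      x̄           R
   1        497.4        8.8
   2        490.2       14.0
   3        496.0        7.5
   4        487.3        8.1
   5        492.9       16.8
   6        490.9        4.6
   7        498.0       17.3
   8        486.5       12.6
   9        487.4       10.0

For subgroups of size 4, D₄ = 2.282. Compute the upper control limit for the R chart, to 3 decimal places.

25.279

R̄ = (8.8 + 14.0 + 7.5 + 8.1 + 16.8 + 4.6 + 17.3 + 12.6 + 10.0) / 9 = 99.7000 / 9 = 11.0778
UCL_R = D₄·R̄ = 2.282 × 11.0778 = 25.2795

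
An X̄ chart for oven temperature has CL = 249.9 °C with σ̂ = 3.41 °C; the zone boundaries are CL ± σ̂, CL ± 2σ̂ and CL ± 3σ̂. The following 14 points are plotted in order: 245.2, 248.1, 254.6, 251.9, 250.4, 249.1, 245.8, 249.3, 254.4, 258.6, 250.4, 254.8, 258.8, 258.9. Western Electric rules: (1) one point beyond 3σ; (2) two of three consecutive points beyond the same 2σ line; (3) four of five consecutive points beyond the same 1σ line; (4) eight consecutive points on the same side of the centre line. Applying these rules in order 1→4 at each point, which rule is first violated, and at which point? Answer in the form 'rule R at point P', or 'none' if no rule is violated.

Zone of each point (C = within 1σ̂, B = 1σ̂–2σ̂, A = 2σ̂–3σ̂, * = beyond 3σ̂; sign = side of CL): 1:-B, 2:-C, 3:+B, 4:+C, 5:+C, 6:-C, 7:-B, 8:-C, 9:+B, 10:+A, 11:+C, 12:+B, 13:+A, 14:+A
Rule 3 (four of five consecutive points beyond the same 1σ limit) is satisfied at point 13.

rule 3 at point 13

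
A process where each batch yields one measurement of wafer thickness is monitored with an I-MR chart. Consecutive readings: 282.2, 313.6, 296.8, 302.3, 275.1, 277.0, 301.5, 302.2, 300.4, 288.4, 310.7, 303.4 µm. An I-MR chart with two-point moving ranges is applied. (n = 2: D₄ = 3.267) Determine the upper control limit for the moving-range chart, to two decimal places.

44.97

Moving ranges: 31.4, 16.8, 5.5, 27.2, 1.9, 24.5, 0.7, 1.8, 12.0, 22.3, 7.3; M̄R̄ = 151.4000 / 11 = 13.7636
UCL_MR = D₄·M̄R̄ = 3.267 × 13.7636 = 44.9658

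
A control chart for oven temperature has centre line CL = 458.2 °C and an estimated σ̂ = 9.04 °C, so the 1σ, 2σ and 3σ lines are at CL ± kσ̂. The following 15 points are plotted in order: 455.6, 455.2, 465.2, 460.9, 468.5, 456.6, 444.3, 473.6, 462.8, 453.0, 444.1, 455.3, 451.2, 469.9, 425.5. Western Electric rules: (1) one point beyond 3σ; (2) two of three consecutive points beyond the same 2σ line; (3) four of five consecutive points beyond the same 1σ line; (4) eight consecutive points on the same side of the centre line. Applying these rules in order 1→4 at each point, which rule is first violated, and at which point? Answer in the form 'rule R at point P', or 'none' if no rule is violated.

rule 1 at point 15

Zone of each point (C = within 1σ̂, B = 1σ̂–2σ̂, A = 2σ̂–3σ̂, * = beyond 3σ̂; sign = side of CL): 1:-C, 2:-C, 3:+C, 4:+C, 5:+B, 6:-C, 7:-B, 8:+B, 9:+C, 10:-C, 11:-B, 12:-C, 13:-C, 14:+B, 15:-*
Rule 1 (one point beyond the 3σ limits) is satisfied at point 15.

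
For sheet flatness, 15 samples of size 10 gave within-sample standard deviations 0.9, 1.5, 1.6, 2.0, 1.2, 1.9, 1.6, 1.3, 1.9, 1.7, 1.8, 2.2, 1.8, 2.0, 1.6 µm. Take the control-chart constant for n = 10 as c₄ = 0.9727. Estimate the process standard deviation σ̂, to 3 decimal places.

s̄ = (0.9 + 1.5 + 1.6 + 2.0 + 1.2 + 1.9 + 1.6 + 1.3 + 1.9 + 1.7 + 1.8 + 2.2 + 1.8 + 2.0 + 1.6) / 15 = 1.6667
σ̂ = s̄ / c₄ = 1.6667 / 0.9727 = 1.7134

1.713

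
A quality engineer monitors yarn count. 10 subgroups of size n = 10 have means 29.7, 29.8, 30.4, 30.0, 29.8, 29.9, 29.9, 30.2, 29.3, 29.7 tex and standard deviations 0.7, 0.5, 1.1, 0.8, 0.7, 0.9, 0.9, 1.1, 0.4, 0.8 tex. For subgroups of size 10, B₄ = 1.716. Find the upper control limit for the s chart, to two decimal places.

s̄ = (0.7 + 0.5 + 1.1 + 0.8 + 0.7 + 0.9 + 0.9 + 1.1 + 0.4 + 0.8) / 10 = 0.7900
UCL_s = B₄·s̄ = 1.716 × 0.7900 = 1.3556

1.36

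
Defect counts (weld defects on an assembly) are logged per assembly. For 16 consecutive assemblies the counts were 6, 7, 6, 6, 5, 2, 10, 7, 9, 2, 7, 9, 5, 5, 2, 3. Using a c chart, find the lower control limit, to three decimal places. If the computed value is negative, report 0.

c̄ = (6 + 7 + 6 + 6 + 5 + 2 + 10 + 7 + 9 + 2 + 7 + 9 + 5 + 5 + 2 + 3) / 16 = 91 / 16 = 5.6875
LCL = c̄ − 3√c̄ = 5.6875 − 3 × 2.3848 = -1.4670 → 0 (cannot be negative)

0.000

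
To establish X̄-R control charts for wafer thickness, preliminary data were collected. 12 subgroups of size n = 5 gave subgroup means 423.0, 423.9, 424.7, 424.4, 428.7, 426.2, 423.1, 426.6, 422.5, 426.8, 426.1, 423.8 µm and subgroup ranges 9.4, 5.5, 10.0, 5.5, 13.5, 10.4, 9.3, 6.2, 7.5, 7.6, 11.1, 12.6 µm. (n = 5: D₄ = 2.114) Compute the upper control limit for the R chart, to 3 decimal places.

19.132

R̄ = (9.4 + 5.5 + 10.0 + 5.5 + 13.5 + 10.4 + 9.3 + 6.2 + 7.5 + 7.6 + 11.1 + 12.6) / 12 = 108.6000 / 12 = 9.0500
UCL_R = D₄·R̄ = 2.114 × 9.0500 = 19.1317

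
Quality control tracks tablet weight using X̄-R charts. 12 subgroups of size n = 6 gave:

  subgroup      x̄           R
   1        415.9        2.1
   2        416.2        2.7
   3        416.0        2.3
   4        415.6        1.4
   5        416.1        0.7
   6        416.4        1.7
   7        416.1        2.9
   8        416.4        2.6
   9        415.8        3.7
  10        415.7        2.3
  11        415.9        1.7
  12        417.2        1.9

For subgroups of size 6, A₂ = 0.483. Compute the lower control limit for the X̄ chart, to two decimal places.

X̄̄ = (415.9 + 416.2 + 416.0 + 415.6 + 416.1 + 416.4 + 416.1 + 416.4 + 415.8 + 415.7 + 415.9 + 417.2) / 12 = 4993.3000 / 12 = 416.1083
R̄ = (2.1 + 2.7 + 2.3 + 1.4 + 0.7 + 1.7 + 2.9 + 2.6 + 3.7 + 2.3 + 1.7 + 1.9) / 12 = 26.0000 / 12 = 2.1667
LCL = X̄̄ − A₂·R̄ = 416.1083 − 0.483 × 2.1667 = 415.0618

415.06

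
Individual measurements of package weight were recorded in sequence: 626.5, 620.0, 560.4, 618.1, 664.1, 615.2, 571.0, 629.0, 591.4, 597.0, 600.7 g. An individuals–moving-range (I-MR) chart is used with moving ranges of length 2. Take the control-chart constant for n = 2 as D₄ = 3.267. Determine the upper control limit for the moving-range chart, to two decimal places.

Moving ranges: 6.5, 59.6, 57.7, 46.0, 48.9, 44.2, 58.0, 37.6, 5.6, 3.7; M̄R̄ = 367.8000 / 10 = 36.7800
UCL_MR = D₄·M̄R̄ = 3.267 × 36.7800 = 120.1603

120.16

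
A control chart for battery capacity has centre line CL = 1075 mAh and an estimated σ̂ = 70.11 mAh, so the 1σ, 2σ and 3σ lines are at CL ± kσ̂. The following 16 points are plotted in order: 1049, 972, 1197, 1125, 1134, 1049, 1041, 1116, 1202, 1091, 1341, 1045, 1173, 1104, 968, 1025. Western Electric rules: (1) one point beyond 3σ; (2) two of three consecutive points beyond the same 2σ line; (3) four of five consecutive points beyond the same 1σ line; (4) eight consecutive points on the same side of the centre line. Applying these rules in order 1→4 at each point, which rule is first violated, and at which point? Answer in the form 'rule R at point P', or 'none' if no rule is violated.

Zone of each point (C = within 1σ̂, B = 1σ̂–2σ̂, A = 2σ̂–3σ̂, * = beyond 3σ̂; sign = side of CL): 1:-C, 2:-B, 3:+B, 4:+C, 5:+C, 6:-C, 7:-C, 8:+C, 9:+B, 10:+C, 11:+*, 12:-C, 13:+B, 14:+C, 15:-B, 16:-C
Rule 1 (one point beyond the 3σ limits) is satisfied at point 11.

rule 1 at point 11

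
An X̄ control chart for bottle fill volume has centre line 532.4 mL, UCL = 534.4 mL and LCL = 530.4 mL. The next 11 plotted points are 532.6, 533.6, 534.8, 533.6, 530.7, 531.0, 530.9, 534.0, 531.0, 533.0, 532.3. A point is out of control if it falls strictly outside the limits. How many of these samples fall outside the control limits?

1

Compare each point to [530.4, 534.4]: sample 3 = 534.8 > UCL.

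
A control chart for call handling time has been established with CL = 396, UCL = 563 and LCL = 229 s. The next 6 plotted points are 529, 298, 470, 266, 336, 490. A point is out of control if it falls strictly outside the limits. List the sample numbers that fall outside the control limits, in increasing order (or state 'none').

All 6 points lie within [229, 563].

none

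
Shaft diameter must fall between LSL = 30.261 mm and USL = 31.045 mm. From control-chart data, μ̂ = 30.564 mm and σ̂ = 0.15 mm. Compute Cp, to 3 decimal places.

Cp = (USL − LSL) / (6σ̂) = (31.045 − 30.261) / (6 × 0.15) = 0.7840 / 0.9000 = 0.8711

0.871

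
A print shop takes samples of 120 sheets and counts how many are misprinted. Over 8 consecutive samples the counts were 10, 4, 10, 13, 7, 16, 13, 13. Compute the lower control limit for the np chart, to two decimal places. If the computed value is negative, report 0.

1.36

p̄ = Σdᵢ / (k·n) = 86 / (8 × 120) = 0.08958
LCL = np̄ − 3·√(np̄(1−p̄)) = 10.7500 − 3 × 3.1284 = 1.3648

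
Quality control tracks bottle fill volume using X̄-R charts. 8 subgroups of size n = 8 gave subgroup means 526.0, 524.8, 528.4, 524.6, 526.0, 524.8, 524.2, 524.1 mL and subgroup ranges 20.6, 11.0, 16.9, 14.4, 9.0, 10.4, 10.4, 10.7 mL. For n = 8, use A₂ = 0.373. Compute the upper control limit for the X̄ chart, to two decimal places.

X̄̄ = (526.0 + 524.8 + 528.4 + 524.6 + 526.0 + 524.8 + 524.2 + 524.1) / 8 = 4202.9000 / 8 = 525.3625
R̄ = (20.6 + 11.0 + 16.9 + 14.4 + 9.0 + 10.4 + 10.4 + 10.7) / 8 = 103.4000 / 8 = 12.9250
UCL = X̄̄ + A₂·R̄ = 525.3625 + 0.373 × 12.9250 = 530.1835

530.18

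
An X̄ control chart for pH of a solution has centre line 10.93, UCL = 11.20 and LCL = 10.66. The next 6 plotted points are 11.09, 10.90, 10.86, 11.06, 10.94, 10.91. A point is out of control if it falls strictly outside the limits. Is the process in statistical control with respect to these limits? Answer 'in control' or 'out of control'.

All 6 points lie within [10.66, 11.20].

in control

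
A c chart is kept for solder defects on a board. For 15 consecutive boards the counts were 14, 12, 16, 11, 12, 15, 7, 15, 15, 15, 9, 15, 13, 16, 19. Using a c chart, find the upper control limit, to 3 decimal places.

c̄ = (14 + 12 + 16 + 11 + 12 + 15 + 7 + 15 + 15 + 15 + 9 + 15 + 13 + 16 + 19) / 15 = 204 / 15 = 13.6000
UCL = c̄ + 3√c̄ = 13.6000 + 3 × √13.6000 = 13.6000 + 3 × 3.6878 = 24.6635

24.663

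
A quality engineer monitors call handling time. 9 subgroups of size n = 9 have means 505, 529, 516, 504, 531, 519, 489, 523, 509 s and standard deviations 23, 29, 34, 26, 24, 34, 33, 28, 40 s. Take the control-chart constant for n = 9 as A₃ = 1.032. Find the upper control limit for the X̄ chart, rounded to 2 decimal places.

X̄̄ = (505 + 529 + 516 + 504 + 531 + 519 + 489 + 523 + 509) / 9 = 513.8889
s̄ = (23 + 29 + 34 + 26 + 24 + 34 + 33 + 28 + 40) / 9 = 30.1111
UCL = X̄̄ + A₃·s̄ = 513.8889 + 1.032 × 30.1111 = 544.9636

544.96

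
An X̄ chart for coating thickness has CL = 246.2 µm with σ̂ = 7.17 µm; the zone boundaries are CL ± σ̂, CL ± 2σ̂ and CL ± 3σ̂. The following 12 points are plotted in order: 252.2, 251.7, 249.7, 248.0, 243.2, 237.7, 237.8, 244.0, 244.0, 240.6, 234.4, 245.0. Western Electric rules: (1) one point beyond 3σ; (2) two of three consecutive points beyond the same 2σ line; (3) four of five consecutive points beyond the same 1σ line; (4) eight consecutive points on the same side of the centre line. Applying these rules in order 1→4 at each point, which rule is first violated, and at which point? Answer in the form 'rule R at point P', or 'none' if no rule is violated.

rule 4 at point 12

Zone of each point (C = within 1σ̂, B = 1σ̂–2σ̂, A = 2σ̂–3σ̂, * = beyond 3σ̂; sign = side of CL): 1:+C, 2:+C, 3:+C, 4:+C, 5:-C, 6:-B, 7:-B, 8:-C, 9:-C, 10:-C, 11:-B, 12:-C
Rule 4 (eight consecutive points on the same side of the centre line) is satisfied at point 12.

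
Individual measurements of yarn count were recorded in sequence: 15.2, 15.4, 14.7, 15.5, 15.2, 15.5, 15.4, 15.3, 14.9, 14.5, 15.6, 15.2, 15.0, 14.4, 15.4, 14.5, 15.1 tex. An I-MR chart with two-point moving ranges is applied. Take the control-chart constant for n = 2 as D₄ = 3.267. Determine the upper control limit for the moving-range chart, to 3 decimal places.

Moving ranges: 0.2, 0.7, 0.8, 0.3, 0.3, 0.1, 0.1, 0.4, 0.4, 1.1, 0.4, 0.2, 0.6, 1.0, 0.9, 0.6; M̄R̄ = 8.1000 / 16 = 0.5062
UCL_MR = D₄·M̄R̄ = 3.267 × 0.5062 = 1.6539

1.654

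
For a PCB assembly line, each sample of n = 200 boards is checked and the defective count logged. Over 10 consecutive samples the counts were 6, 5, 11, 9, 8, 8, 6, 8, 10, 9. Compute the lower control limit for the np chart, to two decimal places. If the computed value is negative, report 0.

p̄ = Σdᵢ / (k·n) = 80 / (10 × 200) = 0.04000
LCL = np̄ − 3·√(np̄(1−p̄)) = 8.0000 − 3 × 2.7713 = -0.3138 → 0 (negative, so LCL = 0)

0.00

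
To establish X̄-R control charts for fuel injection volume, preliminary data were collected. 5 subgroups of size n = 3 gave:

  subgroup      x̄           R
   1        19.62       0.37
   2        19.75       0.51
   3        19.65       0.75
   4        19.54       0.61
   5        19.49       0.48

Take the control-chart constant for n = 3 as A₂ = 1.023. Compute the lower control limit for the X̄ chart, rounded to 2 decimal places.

X̄̄ = (19.62 + 19.75 + 19.65 + 19.54 + 19.49) / 5 = 98.0500 / 5 = 19.6100
R̄ = (0.37 + 0.51 + 0.75 + 0.61 + 0.48) / 5 = 2.7200 / 5 = 0.5440
LCL = X̄̄ − A₂·R̄ = 19.6100 − 1.023 × 0.5440 = 19.0535

19.05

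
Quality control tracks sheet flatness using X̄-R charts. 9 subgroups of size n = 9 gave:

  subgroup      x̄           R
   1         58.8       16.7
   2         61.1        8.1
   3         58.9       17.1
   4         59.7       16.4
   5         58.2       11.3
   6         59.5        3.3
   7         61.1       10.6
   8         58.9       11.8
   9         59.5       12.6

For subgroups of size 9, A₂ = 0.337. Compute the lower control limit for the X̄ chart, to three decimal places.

X̄̄ = (58.8 + 61.1 + 58.9 + 59.7 + 58.2 + 59.5 + 61.1 + 58.9 + 59.5) / 9 = 535.7000 / 9 = 59.5222
R̄ = (16.7 + 8.1 + 17.1 + 16.4 + 11.3 + 3.3 + 10.6 + 11.8 + 12.6) / 9 = 107.9000 / 9 = 11.9889
LCL = X̄̄ − A₂·R̄ = 59.5222 − 0.337 × 11.9889 = 55.4820

55.482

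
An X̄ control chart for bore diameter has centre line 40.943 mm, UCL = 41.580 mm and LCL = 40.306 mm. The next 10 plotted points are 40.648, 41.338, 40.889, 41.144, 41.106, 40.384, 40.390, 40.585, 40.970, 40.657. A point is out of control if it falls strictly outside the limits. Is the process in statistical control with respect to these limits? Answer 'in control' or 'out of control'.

All 10 points lie within [40.306, 41.580].

in control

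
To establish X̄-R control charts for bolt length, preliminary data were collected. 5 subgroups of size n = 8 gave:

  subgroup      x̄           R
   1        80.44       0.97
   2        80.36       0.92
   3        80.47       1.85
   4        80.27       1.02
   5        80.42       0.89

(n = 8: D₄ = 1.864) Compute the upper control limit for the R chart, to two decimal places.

R̄ = (0.97 + 0.92 + 1.85 + 1.02 + 0.89) / 5 = 5.6500 / 5 = 1.1300
UCL_R = D₄·R̄ = 1.864 × 1.1300 = 2.1063

2.11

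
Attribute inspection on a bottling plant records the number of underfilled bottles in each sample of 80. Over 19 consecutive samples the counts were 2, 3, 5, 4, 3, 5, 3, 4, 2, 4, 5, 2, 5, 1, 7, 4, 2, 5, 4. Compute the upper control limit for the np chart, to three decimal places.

p̄ = Σdᵢ / (k·n) = 70 / (19 × 80) = 0.04605
UCL = np̄ + 3·√(np̄(1−p̄)) = 3.6842 + 3 × √(3.6842×0.95395) = 3.6842 + 3 × 1.8747 = 9.3083

9.308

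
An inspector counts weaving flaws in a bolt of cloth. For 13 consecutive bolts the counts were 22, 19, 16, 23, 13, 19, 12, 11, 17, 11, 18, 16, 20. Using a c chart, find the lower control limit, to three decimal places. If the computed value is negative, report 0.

4.435

c̄ = (22 + 19 + 16 + 23 + 13 + 19 + 12 + 11 + 17 + 11 + 18 + 16 + 20) / 13 = 217 / 13 = 16.6923
LCL = c̄ − 3√c̄ = 16.6923 − 3 × 4.0856 = 4.4354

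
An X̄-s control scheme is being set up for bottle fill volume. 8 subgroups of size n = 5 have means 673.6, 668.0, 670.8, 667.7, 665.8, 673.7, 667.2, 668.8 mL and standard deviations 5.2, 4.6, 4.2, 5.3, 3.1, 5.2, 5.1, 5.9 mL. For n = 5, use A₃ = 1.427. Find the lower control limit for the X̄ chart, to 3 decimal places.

662.565

X̄̄ = (673.6 + 668.0 + 670.8 + 667.7 + 665.8 + 673.7 + 667.2 + 668.8) / 8 = 669.4500
s̄ = (5.2 + 4.6 + 4.2 + 5.3 + 3.1 + 5.2 + 5.1 + 5.9) / 8 = 4.8250
LCL = X̄̄ − A₃·s̄ = 669.4500 − 1.427 × 4.8250 = 662.5647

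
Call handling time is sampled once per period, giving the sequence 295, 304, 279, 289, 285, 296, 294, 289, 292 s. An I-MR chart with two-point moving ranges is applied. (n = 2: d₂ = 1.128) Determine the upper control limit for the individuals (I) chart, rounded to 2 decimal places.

X̄ = (295 + 304 + 279 + 289 + 285 + 296 + 294 + 289 + 292) / 9 = 291.4444
Moving ranges: 9, 25, 10, 4, 11, 2, 5, 3; M̄R̄ = 69.0000 / 8 = 8.6250
UCL = X̄ + 3·M̄R̄/d₂ = 291.4444 + 3 × 8.6250 / 1.128 = 314.3833

314.38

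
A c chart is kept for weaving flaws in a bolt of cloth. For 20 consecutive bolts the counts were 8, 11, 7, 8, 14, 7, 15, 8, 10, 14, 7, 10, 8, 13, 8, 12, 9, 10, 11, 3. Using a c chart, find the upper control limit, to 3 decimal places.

18.969

c̄ = (8 + 11 + 7 + 8 + 14 + 7 + 15 + 8 + 10 + 14 + 7 + 10 + 8 + 13 + 8 + 12 + 9 + 10 + 11 + 3) / 20 = 193 / 20 = 9.6500
UCL = c̄ + 3√c̄ = 9.6500 + 3 × √9.6500 = 9.6500 + 3 × 3.1064 = 18.9693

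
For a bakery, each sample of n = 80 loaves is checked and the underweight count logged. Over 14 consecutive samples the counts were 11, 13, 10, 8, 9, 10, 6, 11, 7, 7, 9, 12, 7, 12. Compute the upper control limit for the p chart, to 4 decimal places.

p̄ = Σdᵢ / (k·n) = 132 / (14 × 80) = 0.11786
UCL = p̄ + 3·√(p̄(1−p̄)/n) = 0.11786 + 3 × √(0.11786×0.88214/80) = 0.11786 + 3 × 0.03605 = 0.22601

0.2260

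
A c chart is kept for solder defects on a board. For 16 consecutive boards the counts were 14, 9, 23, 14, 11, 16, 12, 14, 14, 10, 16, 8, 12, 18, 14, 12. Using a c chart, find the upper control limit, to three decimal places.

c̄ = (14 + 9 + 23 + 14 + 11 + 16 + 12 + 14 + 14 + 10 + 16 + 8 + 12 + 18 + 14 + 12) / 16 = 217 / 16 = 13.5625
UCL = c̄ + 3√c̄ = 13.5625 + 3 × √13.5625 = 13.5625 + 3 × 3.6827 = 24.6107

24.611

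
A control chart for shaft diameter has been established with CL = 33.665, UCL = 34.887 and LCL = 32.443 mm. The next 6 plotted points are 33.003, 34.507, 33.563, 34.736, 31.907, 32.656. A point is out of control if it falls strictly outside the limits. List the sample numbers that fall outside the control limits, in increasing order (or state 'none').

Compare each point to [32.443, 34.887]: sample 5 = 31.907 < LCL.

5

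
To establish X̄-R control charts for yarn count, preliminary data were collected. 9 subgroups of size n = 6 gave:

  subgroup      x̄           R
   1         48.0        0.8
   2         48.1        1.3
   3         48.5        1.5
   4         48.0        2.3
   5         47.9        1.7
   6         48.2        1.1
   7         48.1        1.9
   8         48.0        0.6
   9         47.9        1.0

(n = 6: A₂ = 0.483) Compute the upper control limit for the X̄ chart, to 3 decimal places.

48.733

X̄̄ = (48.0 + 48.1 + 48.5 + 48.0 + 47.9 + 48.2 + 48.1 + 48.0 + 47.9) / 9 = 432.7000 / 9 = 48.0778
R̄ = (0.8 + 1.3 + 1.5 + 2.3 + 1.7 + 1.1 + 1.9 + 0.6 + 1.0) / 9 = 12.2000 / 9 = 1.3556
UCL = X̄̄ + A₂·R̄ = 48.0778 + 0.483 × 1.3556 = 48.7325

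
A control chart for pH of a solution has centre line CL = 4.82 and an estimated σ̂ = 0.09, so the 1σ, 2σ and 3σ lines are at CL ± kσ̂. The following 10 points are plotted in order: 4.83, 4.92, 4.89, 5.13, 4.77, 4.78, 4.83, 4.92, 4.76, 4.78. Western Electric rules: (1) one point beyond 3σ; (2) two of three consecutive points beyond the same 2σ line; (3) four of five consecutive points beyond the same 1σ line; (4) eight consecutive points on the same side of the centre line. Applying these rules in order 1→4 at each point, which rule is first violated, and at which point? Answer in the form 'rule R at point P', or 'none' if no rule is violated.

rule 1 at point 4

Zone of each point (C = within 1σ̂, B = 1σ̂–2σ̂, A = 2σ̂–3σ̂, * = beyond 3σ̂; sign = side of CL): 1:+C, 2:+B, 3:+C, 4:+*, 5:-C, 6:-C, 7:+C, 8:+B, 9:-C, 10:-C
Rule 1 (one point beyond the 3σ limits) is satisfied at point 4.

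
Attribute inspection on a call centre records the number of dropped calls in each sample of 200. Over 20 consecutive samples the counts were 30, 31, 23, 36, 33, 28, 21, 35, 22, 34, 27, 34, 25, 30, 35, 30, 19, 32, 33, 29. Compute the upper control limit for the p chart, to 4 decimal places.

0.2218

p̄ = Σdᵢ / (k·n) = 587 / (20 × 200) = 0.14675
UCL = p̄ + 3·√(p̄(1−p̄)/n) = 0.14675 + 3 × √(0.14675×0.85325/200) = 0.14675 + 3 × 0.02502 = 0.22181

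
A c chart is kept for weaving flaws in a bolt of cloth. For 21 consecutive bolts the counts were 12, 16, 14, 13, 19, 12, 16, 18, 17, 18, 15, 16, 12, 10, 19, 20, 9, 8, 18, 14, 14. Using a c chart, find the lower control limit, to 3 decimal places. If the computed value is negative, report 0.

3.236

c̄ = (12 + 16 + 14 + 13 + 19 + 12 + 16 + 18 + 17 + 18 + 15 + 16 + 12 + 10 + 19 + 20 + 9 + 8 + 18 + 14 + 14) / 21 = 310 / 21 = 14.7619
LCL = c̄ − 3√c̄ = 14.7619 − 3 × 3.8421 = 3.2355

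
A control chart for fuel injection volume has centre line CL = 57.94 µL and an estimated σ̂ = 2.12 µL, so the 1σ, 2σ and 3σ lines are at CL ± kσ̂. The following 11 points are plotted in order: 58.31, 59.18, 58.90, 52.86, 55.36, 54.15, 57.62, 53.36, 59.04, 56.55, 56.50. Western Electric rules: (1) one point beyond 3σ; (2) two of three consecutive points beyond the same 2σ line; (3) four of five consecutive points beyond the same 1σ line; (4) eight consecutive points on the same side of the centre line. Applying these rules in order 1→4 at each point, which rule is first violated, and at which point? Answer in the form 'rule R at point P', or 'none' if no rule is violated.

rule 3 at point 8

Zone of each point (C = within 1σ̂, B = 1σ̂–2σ̂, A = 2σ̂–3σ̂, * = beyond 3σ̂; sign = side of CL): 1:+C, 2:+C, 3:+C, 4:-A, 5:-B, 6:-B, 7:-C, 8:-A, 9:+C, 10:-C, 11:-C
Rule 3 (four of five consecutive points beyond the same 1σ limit) is satisfied at point 8.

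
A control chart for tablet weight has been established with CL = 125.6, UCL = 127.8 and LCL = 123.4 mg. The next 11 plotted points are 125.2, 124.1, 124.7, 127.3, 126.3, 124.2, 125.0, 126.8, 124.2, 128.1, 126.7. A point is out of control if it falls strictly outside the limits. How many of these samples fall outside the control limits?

Compare each point to [123.4, 127.8]: sample 10 = 128.1 > UCL.

1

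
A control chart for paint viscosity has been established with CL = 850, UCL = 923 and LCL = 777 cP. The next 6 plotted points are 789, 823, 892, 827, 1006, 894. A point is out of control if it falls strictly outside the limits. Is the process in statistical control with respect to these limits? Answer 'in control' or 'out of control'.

out of control

Compare each point to [777, 923]: sample 5 = 1006 > UCL.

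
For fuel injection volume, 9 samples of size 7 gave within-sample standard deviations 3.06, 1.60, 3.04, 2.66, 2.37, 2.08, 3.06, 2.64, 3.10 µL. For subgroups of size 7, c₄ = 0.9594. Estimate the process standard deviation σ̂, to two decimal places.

s̄ = (3.06 + 1.60 + 3.04 + 2.66 + 2.37 + 2.08 + 3.06 + 2.64 + 3.10) / 9 = 2.6233
σ̂ = s̄ / c₄ = 2.6233 / 0.9594 = 2.7343

2.73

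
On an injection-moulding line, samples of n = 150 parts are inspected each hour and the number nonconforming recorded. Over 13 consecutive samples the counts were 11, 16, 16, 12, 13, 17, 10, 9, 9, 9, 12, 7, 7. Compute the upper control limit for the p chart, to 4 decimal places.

p̄ = Σdᵢ / (k·n) = 148 / (13 × 150) = 0.07590
UCL = p̄ + 3·√(p̄(1−p̄)/n) = 0.07590 + 3 × √(0.07590×0.92410/150) = 0.07590 + 3 × 0.02162 = 0.14077

0.1408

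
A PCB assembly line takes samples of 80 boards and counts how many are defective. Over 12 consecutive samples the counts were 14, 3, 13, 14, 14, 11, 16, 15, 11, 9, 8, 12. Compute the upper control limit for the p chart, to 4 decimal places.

p̄ = Σdᵢ / (k·n) = 140 / (12 × 80) = 0.14583
UCL = p̄ + 3·√(p̄(1−p̄)/n) = 0.14583 + 3 × √(0.14583×0.85417/80) = 0.14583 + 3 × 0.03946 = 0.26421

0.2642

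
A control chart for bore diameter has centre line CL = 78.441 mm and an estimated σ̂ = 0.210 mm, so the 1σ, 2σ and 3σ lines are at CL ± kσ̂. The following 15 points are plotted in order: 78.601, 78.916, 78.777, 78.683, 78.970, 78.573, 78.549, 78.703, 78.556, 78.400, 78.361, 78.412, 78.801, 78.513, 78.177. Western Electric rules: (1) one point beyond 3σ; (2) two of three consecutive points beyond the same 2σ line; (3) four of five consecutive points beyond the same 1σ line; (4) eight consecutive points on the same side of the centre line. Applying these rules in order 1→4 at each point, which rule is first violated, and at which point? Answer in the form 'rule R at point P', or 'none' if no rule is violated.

rule 3 at point 5

Zone of each point (C = within 1σ̂, B = 1σ̂–2σ̂, A = 2σ̂–3σ̂, * = beyond 3σ̂; sign = side of CL): 1:+C, 2:+A, 3:+B, 4:+B, 5:+A, 6:+C, 7:+C, 8:+B, 9:+C, 10:-C, 11:-C, 12:-C, 13:+B, 14:+C, 15:-B
Rule 3 (four of five consecutive points beyond the same 1σ limit) is satisfied at point 5.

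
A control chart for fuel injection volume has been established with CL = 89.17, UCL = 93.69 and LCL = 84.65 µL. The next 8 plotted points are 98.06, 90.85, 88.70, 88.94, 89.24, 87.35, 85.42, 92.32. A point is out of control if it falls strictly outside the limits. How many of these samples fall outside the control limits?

1

Compare each point to [84.65, 93.69]: sample 1 = 98.06 > UCL.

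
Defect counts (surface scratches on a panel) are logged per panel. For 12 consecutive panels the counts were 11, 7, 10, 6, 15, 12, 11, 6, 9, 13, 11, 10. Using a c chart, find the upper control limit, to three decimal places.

19.610

c̄ = (11 + 7 + 10 + 6 + 15 + 12 + 11 + 6 + 9 + 13 + 11 + 10) / 12 = 121 / 12 = 10.0833
UCL = c̄ + 3√c̄ = 10.0833 + 3 × √10.0833 = 10.0833 + 3 × 3.1754 = 19.6096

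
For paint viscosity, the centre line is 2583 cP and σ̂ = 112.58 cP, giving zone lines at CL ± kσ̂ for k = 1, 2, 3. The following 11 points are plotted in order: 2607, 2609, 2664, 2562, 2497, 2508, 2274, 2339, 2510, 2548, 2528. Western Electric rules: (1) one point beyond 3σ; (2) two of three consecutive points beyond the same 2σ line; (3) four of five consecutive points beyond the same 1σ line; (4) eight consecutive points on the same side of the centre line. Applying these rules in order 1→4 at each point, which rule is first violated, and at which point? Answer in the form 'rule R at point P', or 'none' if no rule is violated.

Zone of each point (C = within 1σ̂, B = 1σ̂–2σ̂, A = 2σ̂–3σ̂, * = beyond 3σ̂; sign = side of CL): 1:+C, 2:+C, 3:+C, 4:-C, 5:-C, 6:-C, 7:-A, 8:-A, 9:-C, 10:-C, 11:-C
Rule 2 (two of three consecutive points beyond the same 2σ limit) is satisfied at point 8.

rule 2 at point 8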